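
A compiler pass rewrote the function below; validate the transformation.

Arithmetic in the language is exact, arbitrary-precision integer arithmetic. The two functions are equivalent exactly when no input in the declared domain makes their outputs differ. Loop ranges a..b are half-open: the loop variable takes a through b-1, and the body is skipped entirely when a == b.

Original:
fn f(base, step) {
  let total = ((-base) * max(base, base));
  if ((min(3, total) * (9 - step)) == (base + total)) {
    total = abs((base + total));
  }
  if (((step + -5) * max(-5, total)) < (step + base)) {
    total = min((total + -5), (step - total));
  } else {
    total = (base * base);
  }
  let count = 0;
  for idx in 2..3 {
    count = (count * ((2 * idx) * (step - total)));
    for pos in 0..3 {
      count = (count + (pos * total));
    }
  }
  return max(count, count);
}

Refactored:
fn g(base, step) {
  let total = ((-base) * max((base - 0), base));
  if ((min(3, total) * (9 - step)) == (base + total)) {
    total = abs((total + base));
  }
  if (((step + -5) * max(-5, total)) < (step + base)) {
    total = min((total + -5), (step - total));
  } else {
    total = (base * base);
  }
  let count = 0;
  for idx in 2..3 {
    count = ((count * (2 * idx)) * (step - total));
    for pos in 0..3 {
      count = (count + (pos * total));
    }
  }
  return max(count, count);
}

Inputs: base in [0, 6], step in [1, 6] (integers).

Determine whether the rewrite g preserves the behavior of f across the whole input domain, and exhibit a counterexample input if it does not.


Side by side, the visible changes include: constant usage differs; also arithmetic usage differs.
As a probe, take base=6, step=5: f runs total = -36; ((min(3, total) * (9 - step)) == (base + total)) -> false; (((step + -5) * max(-5, total)) < (step + base)) -> true; total = -41; count = 0; [idx=2]; count = 0; [pos=0]; count = 0; [pos=1]; count = -41; [pos=2]; count = -123; return -123; g runs total = -36; ((min(3, total) * (9 - step)) == (base + total)) -> false; (((step + -5) * max(-5, total)) < (step + base)) -> true; total = -41; count = 0; [idx=2]; count = 0; [pos=0]; count = 0; [pos=1]; count = -41; [pos=2]; count = -123; return -123; both end at -123.
An exhaustive pass over the 42 declared inputs shows identical outputs.
verdict: equivalent


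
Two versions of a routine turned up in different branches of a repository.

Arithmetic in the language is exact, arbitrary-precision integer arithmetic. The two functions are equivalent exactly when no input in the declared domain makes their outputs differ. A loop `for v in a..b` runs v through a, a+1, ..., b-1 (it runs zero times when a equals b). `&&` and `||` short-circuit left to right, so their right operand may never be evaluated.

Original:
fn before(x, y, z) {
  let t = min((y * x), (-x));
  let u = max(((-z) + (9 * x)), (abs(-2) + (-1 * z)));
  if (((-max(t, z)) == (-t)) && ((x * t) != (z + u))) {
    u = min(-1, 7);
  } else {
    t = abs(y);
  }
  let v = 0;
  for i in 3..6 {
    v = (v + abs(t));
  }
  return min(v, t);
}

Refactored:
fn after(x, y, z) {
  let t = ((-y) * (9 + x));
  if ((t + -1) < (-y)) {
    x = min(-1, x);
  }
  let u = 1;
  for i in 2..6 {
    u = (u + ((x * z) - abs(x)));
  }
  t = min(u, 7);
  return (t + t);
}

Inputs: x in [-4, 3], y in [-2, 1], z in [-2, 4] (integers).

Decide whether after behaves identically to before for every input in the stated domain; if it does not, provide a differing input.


Try x=-4, y=-2, z=-2.
before: t=4, then u=4, then (((-max(t, z)) == (-t)) && ((x * t) != (z + u))) is true, then u=-1, then v=0, then (i=3), then v=4, then (i=4), then v=8, then (i=5), then v=12, then returns 4
after: t=10, then ((t + -1) < (-y)) is false, then u=1, then (i=2), then u=5, then (i=3), then u=9, then (i=4), then u=13, then (i=5), then u=17, then t=7, then returns 14
4 != 14, so the rewrite changes behavior.
verdict: not equivalent; witness: x=-4, y=-2, z=-2


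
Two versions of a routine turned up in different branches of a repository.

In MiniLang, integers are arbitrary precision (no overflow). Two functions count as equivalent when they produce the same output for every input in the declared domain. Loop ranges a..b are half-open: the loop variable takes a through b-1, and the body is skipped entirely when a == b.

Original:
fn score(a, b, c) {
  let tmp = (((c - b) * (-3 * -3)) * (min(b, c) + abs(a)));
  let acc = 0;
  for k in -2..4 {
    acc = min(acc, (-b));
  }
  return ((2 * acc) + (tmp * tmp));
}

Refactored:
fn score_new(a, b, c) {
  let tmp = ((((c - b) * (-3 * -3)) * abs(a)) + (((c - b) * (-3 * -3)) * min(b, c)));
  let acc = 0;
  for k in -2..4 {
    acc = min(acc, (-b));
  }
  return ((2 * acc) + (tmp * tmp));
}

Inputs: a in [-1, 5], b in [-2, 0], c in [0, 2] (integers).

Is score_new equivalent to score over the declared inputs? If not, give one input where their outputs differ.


Comparing the listings, the differences include: arithmetic usage differs; and constant usage differs.
As a probe, take a=4, b=-1, c=0: score runs tmp becomes 27; next acc becomes 0; next at k=-2:; next acc becomes 0; next at k=-1:; next acc becomes 0; next at k=0:; next acc becomes 0; next at k=1:; next acc becomes 0; next at k=2:; next acc becomes 0; next at k=3:; next acc becomes 0; next final value 729; score_new runs tmp becomes 27; next acc becomes 0; next at k=-2:; next acc becomes 0; next at k=-1:; next acc becomes 0; next at k=0:; next acc becomes 0; next at k=1:; next acc becomes 0; next at k=2:; next acc becomes 0; next at k=3:; next acc becomes 0; next final value 729; both end at 729.
Sweeping the whole domain (63 inputs) finds no disagreement.
verdict: equivalent


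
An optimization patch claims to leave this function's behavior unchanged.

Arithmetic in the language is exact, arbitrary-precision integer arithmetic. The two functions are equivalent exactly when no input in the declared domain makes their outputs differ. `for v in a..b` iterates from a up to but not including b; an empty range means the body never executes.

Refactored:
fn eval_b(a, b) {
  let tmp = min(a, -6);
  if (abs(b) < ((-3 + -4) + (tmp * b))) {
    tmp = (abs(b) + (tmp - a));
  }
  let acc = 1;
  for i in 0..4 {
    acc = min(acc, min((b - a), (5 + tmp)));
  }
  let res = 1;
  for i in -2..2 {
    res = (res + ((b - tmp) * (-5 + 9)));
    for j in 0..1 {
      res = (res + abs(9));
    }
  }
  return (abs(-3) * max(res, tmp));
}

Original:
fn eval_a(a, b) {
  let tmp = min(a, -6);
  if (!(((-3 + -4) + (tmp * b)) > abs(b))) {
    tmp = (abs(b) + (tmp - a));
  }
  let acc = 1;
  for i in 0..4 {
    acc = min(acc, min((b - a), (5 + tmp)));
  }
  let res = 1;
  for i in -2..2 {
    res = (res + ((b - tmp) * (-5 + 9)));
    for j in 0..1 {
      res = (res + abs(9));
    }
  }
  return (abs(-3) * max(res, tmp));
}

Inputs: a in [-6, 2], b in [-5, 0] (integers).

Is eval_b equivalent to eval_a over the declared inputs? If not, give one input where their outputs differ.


a=-6, b=-5 yields 159 from eval_a but 15 from eval_b.
verdict: not equivalent; witness: a=-6, b=-5


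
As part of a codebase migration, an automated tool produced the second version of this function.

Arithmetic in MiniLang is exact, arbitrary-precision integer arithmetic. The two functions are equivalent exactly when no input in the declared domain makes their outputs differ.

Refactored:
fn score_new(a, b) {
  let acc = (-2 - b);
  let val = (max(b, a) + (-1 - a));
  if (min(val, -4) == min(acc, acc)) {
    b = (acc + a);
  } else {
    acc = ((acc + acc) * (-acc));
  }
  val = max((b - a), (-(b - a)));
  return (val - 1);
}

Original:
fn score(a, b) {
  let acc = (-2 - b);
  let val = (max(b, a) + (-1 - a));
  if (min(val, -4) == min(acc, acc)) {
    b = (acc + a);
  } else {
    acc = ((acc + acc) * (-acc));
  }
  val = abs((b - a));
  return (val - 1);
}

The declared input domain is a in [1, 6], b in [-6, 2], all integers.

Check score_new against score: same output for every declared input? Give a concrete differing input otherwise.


Changes here: min/max/abs usage differs; also arithmetic usage differs; the full 54-point sweep finds no disagreement.
verdict: equivalent


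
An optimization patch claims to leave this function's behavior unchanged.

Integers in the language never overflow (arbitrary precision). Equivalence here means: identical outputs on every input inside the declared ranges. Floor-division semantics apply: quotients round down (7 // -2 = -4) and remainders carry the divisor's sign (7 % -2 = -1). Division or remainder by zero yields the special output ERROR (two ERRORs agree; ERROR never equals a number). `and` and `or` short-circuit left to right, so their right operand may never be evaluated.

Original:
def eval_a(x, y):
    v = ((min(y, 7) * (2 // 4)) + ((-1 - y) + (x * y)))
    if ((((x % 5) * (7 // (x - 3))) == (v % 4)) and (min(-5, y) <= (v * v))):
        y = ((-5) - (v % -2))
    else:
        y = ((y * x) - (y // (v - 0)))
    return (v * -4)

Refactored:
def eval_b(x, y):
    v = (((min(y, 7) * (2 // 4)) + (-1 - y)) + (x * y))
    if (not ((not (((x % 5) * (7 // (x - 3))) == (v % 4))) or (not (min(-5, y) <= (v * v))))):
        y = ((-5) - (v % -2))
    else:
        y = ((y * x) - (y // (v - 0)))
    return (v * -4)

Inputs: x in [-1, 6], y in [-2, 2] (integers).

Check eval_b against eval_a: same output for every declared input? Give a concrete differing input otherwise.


Changes here: boolean connective usage differs; the full 40-point sweep finds no disagreement.
verdict: equivalent


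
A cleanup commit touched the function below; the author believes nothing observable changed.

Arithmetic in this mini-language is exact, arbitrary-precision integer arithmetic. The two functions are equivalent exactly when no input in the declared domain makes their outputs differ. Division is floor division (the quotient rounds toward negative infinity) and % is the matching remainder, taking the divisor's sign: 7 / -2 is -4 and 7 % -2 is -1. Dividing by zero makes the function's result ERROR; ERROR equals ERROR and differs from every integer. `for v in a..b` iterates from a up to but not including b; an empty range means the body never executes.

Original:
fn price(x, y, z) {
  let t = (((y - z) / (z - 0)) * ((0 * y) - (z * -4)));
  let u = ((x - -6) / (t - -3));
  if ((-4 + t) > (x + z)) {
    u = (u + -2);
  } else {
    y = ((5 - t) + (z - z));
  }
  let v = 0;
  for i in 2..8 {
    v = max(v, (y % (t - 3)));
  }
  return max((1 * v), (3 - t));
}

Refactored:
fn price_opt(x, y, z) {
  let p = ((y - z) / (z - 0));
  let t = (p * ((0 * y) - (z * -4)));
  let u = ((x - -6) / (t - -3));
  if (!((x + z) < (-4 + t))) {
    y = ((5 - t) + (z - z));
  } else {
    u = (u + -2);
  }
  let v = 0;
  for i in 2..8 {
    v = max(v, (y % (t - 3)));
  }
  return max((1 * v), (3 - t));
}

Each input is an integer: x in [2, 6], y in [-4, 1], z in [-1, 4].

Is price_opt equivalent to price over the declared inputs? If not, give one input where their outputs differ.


Equivalent — the differences include local variable names differ, and comparison usage differs, and statement counts differ, and boolean connective usage differs, yet no declared input distinguishes the two.
As a probe, take x=4, y=-2, z=2: price runs t := -16 | u := -1 | ((-4 + t) > (x + z)): false | y := 21 | v := 0 | iter i=2: | v := 0 | iter i=3: | v := 0 | iter i=4: | v := 0 | iter i=5: | v := 0 | iter i=6: | v := 0 | iter i=7: | v := 0 | result 19; price_opt runs p := -2 | t := -16 | u := -1 | (!((x + z) < (-4 + t))): true | y := 21 | v := 0 | iter i=2: | v := 0 | iter i=3: | v := 0 | iter i=4: | v := 0 | iter i=5: | v := 0 | iter i=6: | v := 0 | iter i=7: | v := 0 | result 19; both end at 19.
Checked all 180 inputs in the declared domain: the outputs agree on every one.
verdict: equivalent


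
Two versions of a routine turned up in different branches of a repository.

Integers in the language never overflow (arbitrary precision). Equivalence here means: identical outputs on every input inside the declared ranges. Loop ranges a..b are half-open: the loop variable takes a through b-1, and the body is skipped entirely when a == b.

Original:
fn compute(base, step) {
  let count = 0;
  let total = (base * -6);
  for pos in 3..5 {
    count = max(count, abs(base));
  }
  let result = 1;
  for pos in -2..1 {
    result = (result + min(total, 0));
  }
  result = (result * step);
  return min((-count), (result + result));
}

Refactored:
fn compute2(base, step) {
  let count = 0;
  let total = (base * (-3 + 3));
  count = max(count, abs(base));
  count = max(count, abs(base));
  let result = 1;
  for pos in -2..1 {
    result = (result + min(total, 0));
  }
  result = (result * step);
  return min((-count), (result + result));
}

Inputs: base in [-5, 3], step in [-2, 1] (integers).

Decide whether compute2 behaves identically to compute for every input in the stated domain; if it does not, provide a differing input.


On input base=1, step=-2, compute returns -1 while compute2 returns -4.
verdict: not equivalent; witness: base=1, step=-2


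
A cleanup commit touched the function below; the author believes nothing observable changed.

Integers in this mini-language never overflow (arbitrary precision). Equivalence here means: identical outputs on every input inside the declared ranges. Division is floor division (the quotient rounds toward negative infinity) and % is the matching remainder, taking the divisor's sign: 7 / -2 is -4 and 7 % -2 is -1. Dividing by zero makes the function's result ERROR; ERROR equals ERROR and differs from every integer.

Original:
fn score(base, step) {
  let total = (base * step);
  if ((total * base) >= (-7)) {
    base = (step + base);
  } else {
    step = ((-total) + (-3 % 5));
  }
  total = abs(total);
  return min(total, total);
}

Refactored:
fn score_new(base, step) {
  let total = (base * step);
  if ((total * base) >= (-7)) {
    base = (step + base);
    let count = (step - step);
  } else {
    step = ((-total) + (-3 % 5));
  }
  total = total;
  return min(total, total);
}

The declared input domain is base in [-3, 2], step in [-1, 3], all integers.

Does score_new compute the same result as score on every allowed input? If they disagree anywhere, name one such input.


There is a counterexample at base=-3, step=1: 3 on one side, -3 on the other.
score: total := -3 | ((total * base) >= (-7)): true | base := -2 | total := 3 | result 3
score_new: total := -3 | ((total * base) >= (-7)): true | base := -2 | count := 0 | total := -3 | result -3
verdict: not equivalent; witness: base=-3, step=1


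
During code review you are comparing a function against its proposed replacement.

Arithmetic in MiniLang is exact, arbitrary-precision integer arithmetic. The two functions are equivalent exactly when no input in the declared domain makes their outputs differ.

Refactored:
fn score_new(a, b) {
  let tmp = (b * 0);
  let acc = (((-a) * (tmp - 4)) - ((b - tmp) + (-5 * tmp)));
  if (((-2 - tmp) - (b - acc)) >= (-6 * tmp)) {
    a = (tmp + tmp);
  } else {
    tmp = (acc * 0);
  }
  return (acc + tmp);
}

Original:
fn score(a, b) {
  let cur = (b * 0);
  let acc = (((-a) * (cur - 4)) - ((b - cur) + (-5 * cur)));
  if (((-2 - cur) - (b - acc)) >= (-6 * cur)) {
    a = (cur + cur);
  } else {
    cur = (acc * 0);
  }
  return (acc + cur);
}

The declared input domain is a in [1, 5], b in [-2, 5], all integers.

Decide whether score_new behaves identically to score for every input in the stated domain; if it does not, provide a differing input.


The two are interchangeable: local variable names differ, and every declared input agrees.
One worked example (a=2, b=5) — score: cur becomes 0; next acc becomes 3; next (((-2 - cur) - (b - acc)) >= (-6 * cur)) evaluates to false; next cur becomes 0; next final value 3; score_new: tmp becomes 0; next acc becomes 3; next (((-2 - tmp) - (b - acc)) >= (-6 * tmp)) evaluates to false; next tmp becomes 0; next final value 3; agreement on 3.
Every one of the 40 inputs gives matching results.
verdict: equivalent


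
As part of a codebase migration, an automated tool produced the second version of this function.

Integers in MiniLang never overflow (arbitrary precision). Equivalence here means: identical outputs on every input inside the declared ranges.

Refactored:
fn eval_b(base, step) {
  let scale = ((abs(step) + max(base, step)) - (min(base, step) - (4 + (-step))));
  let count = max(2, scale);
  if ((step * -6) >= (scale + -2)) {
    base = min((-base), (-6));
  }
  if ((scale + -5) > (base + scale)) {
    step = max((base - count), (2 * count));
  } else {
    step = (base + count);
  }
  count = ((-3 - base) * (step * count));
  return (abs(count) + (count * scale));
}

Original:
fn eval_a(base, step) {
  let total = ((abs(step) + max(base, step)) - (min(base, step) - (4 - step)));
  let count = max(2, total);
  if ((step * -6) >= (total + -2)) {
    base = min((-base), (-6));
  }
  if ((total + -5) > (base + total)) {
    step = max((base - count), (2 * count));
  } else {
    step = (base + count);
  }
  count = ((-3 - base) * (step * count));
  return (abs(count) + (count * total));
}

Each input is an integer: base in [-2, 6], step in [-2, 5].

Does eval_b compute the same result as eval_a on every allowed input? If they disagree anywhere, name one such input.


Differences: arithmetic usage differs; local variable names differ — yet all 72 inputs agree.
verdict: equivalent


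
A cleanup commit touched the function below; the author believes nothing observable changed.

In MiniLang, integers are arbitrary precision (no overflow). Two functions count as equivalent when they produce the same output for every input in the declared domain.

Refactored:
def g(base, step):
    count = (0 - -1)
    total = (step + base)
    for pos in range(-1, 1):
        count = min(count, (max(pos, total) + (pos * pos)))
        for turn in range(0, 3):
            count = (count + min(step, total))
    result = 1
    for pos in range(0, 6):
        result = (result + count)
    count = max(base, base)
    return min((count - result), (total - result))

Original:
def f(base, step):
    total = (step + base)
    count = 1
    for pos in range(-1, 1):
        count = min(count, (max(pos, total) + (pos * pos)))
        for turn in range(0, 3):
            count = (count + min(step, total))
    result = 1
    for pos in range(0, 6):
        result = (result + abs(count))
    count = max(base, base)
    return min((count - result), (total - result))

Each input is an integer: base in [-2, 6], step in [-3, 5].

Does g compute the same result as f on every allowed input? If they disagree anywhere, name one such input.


Consider the input base=-2, step=-3.
f: total = -5; count = 1; [pos=-1]; count = 0; [turn=0]; count = -5; [turn=1]; count = -10; [turn=2]; count = -15; [pos=0]; count = -15; [turn=0]; count = -20; [turn=1]; count = -25; [turn=2]; count = -30; result = 1; [pos=0]; result = 31; [pos=1]; result = 61; [pos=2]; result = 91; [pos=3]; result = 121; [pos=4]; result = 151; [pos=5]; result = 181; count = -2; return -186
g: count = 1; total = -5; [pos=-1]; count = 0; [turn=0]; count = -5; [turn=1]; count = -10; [turn=2]; count = -15; [pos=0]; count = -15; [turn=0]; count = -20; [turn=1]; count = -25; [turn=2]; count = -30; result = 1; [pos=0]; result = -29; [pos=1]; result = -59; [pos=2]; result = -89; [pos=3]; result = -119; [pos=4]; result = -149; [pos=5]; result = -179; count = -2; return 174
-186 vs 174 — the two versions disagree here.
verdict: not equivalent; witness: base=-2, step=-3


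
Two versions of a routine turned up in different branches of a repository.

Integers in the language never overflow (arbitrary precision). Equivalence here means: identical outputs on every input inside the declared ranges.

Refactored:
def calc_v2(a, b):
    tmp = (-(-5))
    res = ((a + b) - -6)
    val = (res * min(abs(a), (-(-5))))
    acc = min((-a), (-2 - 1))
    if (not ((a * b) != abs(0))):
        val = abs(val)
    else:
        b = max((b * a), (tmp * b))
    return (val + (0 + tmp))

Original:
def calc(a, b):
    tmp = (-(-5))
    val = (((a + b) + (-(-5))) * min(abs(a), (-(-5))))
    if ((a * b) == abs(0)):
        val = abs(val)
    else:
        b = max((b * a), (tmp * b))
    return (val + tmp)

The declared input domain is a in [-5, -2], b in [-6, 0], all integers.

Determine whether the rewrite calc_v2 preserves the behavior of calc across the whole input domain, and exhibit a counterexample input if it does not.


Evaluate both at a=-5, b=-6.
calc: tmp becomes 5; next val becomes -30; next ((a * b) == abs(0)) evaluates to false; next b becomes 30; next final value -25
calc_v2: tmp becomes 5; next res becomes -5; next val becomes -25; next acc becomes -3; next (not ((a * b) != abs(0))) evaluates to false; next b becomes 30; next final value -20
-25 != -20, so the rewrite changes behavior.
verdict: not equivalent; witness: a=-5, b=-6


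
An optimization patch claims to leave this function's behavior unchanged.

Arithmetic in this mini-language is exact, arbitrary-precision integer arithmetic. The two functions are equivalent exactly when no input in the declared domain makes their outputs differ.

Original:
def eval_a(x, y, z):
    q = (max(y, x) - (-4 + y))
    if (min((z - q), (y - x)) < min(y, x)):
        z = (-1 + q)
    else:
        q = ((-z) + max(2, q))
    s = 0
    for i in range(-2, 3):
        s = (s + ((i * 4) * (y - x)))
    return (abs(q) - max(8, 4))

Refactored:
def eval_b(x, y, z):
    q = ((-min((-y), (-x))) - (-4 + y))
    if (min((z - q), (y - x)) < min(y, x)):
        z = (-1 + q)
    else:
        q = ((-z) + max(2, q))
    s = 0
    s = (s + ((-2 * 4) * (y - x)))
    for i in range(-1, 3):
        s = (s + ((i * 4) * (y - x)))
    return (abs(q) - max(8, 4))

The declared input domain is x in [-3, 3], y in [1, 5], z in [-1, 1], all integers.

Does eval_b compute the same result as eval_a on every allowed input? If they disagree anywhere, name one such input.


This is a faithful refactor — statement counts differ; and min/max/abs usage differs; and arithmetic usage differs; and constant usage differs; and loop structure differs, but the computed results match everywhere.
One worked example (x=2, y=4, z=-1) — eval_a: q becomes 4; next (min((z - q), (y - x)) < min(y, x)) evaluates to true; next z becomes 3; next s becomes 0; next at i=-2:; next s becomes -16; next at i=-1:; next s becomes -24; next at i=0:; next s becomes -24; next at i=1:; next s becomes -16; next at i=2:; next s becomes 0; next final value -4; eval_b: q becomes 4; next (min((z - q), (y - x)) < min(y, x)) evaluates to true; next z becomes 3; next s becomes 0; next s becomes -16; next at i=-1:; next s becomes -24; next at i=0:; next s becomes -24; next at i=1:; next s becomes -16; next at i=2:; next s becomes 0; next final value -4; agreement on -4.
Every one of the 105 inputs gives matching results.
verdict: equivalent


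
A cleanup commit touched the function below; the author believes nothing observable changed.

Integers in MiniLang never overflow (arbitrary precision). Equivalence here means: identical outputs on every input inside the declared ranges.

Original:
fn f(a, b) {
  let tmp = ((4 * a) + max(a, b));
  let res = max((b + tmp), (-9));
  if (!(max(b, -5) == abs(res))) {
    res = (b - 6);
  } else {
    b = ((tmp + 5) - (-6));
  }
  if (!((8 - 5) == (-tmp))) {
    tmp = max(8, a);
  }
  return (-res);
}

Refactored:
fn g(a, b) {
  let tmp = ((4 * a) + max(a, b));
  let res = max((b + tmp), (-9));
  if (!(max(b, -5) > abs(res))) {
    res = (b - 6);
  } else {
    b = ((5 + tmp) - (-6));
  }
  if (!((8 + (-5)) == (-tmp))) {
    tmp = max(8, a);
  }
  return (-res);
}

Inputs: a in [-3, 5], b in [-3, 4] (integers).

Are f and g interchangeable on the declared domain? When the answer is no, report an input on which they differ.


Run the pair on a=-3, b=4.
f: tmp becomes -8; next res becomes -4; next (!(max(b, -5) == abs(res))) evaluates to false; next b becomes 3; next (!((8 - 5) == (-tmp))) evaluates to true; next tmp becomes 8; next final value 4
g: tmp becomes -8; next res becomes -4; next (!(max(b, -5) > abs(res))) evaluates to true; next res becomes -2; next (!((8 + (-5)) == (-tmp))) evaluates to true; next tmp becomes 8; next final value 2
4 and 2 differ, so these are not the same function on this domain.
verdict: not equivalent; witness: a=-3, b=4


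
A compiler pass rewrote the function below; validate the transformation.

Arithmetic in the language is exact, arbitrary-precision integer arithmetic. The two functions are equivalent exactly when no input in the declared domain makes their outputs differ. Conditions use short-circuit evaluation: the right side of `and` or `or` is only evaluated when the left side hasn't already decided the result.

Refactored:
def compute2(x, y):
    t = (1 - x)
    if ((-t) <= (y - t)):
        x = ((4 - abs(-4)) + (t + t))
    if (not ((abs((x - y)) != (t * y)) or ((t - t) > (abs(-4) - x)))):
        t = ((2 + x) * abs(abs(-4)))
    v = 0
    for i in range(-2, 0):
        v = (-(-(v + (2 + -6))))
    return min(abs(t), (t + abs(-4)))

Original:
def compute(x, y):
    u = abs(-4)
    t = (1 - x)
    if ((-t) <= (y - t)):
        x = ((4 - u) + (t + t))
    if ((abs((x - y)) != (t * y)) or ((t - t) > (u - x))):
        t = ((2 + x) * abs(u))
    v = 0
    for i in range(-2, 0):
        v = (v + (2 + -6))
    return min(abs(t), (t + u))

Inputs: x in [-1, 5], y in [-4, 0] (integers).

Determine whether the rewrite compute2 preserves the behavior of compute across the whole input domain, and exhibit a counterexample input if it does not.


These are not equivalent — on x=-1, y=-4 the outputs split (4 vs 2).
compute: u=4, then t=2, then ((-t) <= (y - t)) is false, then ((abs((x - y)) != (t * y)) or ((t - t) > (u - x))) is true, then t=4, then v=0, then (i=-2), then v=-4, then (i=-1), then v=-8, then returns 4
compute2: t=2, then ((-t) <= (y - t)) is false, then (not ((abs((x - y)) != (t * y)) or ((t - t) > (abs(-4) - x)))) is false, then v=0, then (i=-2), then v=-4, then (i=-1), then v=-8, then returns 2
verdict: not equivalent; witness: x=-1, y=-4


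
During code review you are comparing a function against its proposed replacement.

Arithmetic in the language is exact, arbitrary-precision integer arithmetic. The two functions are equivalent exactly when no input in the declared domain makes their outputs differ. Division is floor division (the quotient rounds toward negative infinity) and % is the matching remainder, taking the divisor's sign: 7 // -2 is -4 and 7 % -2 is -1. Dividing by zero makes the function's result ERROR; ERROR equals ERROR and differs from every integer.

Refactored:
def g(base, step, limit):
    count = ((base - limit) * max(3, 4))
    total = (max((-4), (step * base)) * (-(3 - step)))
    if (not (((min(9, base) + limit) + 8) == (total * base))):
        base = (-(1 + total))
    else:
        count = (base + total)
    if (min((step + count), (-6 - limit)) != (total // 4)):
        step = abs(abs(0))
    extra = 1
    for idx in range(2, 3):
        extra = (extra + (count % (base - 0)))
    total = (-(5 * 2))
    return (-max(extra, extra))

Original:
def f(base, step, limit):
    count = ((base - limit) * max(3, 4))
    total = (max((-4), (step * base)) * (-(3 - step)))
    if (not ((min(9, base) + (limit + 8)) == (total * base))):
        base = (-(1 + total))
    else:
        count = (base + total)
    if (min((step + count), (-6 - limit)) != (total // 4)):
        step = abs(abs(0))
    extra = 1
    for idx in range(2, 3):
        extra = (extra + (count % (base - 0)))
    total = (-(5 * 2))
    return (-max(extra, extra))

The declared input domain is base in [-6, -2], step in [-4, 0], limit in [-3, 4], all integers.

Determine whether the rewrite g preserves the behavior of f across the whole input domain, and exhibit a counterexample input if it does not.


Equivalent — the differences include same computation, different form, yet no declared input distinguishes the two.
As a probe, take base=-6, step=0, limit=4: f runs count = -40; total = 0; (not ((min(9, base) + (limit + 8)) == (total * base))) -> true; base = -1; (min((step + count), (-6 - limit)) != (total // 4)) -> true; step = 0; extra = 1; [idx=2]; extra = 1; total = -10; return -1; g runs count = -40; total = 0; (not (((min(9, base) + limit) + 8) == (total * base))) -> true; base = -1; (min((step + count), (-6 - limit)) != (total // 4)) -> true; step = 0; extra = 1; [idx=2]; extra = 1; total = -10; return -1; both end at -1.
Checked all 200 inputs in the declared domain: the outputs agree on every one.
verdict: equivalent


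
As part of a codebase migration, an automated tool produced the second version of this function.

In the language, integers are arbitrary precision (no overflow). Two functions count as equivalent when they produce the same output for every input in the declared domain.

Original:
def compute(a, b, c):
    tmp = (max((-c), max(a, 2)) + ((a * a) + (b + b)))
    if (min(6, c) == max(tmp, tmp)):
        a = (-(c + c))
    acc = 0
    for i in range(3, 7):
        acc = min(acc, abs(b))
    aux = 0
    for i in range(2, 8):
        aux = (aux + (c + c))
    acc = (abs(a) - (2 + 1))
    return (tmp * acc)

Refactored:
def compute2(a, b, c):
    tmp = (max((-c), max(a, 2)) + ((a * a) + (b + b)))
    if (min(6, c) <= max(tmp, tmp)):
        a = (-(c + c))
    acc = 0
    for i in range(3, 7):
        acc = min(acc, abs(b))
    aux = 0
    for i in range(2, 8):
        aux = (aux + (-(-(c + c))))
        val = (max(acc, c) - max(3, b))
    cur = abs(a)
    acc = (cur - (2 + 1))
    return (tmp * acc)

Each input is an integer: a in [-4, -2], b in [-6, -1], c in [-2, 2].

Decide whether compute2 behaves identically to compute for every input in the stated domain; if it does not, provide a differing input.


The rewrite breaks on a=-4, b=-6, c=-1, where the results are 6 and -6.
compute: tmp becomes 6; next (min(6, c) == max(tmp, tmp)) evaluates to false; next acc becomes 0; next at i=3:; next acc becomes 0; next at i=4:; next acc becomes 0; next at i=5:; next acc becomes 0; next at i=6:; next acc becomes 0; next aux becomes 0; next at i=2:; next aux becomes -2; next at i=3:; next aux becomes -4; next at i=4:; next aux becomes -6; next at i=5:; next aux becomes -8; next at i=6:; next aux becomes -10; next at i=7:; next aux becomes -12; next acc becomes 1; next final value 6
compute2: tmp becomes 6; next (min(6, c) <= max(tmp, tmp)) evaluates to true; next a becomes 2; next acc becomes 0; next at i=3:; next acc becomes 0; next at i=4:; next acc becomes 0; next at i=5:; next acc becomes 0; next at i=6:; next acc becomes 0; next aux becomes 0; next at i=2:; next aux becomes -2; next val becomes -3; next at i=3:; next aux becomes -4; next val becomes -3; next at i=4:; next aux becomes -6; next val becomes -3; next at i=5:; next aux becomes -8; next val becomes -3; next at i=6:; next aux becomes -10; next val becomes -3; next at i=7:; next aux becomes -12; next val becomes -3; next cur becomes 2; next acc becomes -1; next final value -6
verdict: not equivalent; witness: a=-4, b=-6, c=-1


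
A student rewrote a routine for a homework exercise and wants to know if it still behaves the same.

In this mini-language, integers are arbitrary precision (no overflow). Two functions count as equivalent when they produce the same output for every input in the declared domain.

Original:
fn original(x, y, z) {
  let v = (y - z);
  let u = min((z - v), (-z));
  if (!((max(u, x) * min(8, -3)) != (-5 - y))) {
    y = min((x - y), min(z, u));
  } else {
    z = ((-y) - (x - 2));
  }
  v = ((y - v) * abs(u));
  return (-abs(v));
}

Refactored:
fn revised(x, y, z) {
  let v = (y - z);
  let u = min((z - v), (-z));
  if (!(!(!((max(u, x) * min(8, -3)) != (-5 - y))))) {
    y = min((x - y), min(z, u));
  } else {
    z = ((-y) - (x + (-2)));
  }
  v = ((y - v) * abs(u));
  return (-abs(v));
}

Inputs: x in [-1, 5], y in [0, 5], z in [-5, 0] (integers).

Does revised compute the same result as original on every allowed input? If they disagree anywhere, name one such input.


Changes here: arithmetic usage differs; and boolean connective usage differs; the full 252-point sweep finds no disagreement.
verdict: equivalent


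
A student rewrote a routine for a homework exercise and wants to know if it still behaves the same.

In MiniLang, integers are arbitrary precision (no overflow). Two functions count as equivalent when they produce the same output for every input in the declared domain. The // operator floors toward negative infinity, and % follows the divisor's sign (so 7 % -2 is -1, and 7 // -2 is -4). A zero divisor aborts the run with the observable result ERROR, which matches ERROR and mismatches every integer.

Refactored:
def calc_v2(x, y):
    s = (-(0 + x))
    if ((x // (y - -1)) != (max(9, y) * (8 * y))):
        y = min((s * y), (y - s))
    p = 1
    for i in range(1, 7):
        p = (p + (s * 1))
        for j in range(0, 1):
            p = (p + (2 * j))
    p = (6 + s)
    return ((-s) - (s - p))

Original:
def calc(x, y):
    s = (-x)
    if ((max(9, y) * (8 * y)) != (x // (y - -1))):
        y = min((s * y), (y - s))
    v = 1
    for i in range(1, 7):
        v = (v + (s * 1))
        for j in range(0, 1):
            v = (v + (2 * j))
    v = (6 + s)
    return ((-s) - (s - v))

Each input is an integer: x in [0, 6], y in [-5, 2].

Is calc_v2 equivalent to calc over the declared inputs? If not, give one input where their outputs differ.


Differences: constant usage differs; also arithmetic usage differs; also local variable names differ — yet all 56 inputs agree.
verdict: equivalent


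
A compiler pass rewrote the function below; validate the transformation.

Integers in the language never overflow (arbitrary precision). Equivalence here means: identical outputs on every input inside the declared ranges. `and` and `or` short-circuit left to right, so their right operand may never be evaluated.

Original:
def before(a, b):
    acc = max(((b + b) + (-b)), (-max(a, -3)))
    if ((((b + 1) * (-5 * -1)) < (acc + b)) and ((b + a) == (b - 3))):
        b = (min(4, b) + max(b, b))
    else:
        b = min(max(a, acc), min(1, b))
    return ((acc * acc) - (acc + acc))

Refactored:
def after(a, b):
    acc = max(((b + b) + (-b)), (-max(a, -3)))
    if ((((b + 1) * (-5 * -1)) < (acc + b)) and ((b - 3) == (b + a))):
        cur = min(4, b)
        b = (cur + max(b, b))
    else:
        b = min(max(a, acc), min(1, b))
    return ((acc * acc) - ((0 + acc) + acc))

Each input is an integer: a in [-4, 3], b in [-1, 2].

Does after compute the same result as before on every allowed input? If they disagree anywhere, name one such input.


Comparing the listings, the differences include: arithmetic usage differs; also constant usage differs; also local variable names differ; also statement counts differ.
Tracing a=-2, b=-1: before: acc=2, then ((((b + 1) * (-5 * -1)) < (acc + b)) and ((b + a) == (b - 3))) is false, then b=-1, then returns 0 | after: acc=2, then ((((b + 1) * (-5 * -1)) < (acc + b)) and ((b - 3) == (b + a))) is false, then b=-1, then returns 0 — matching result 0.
Across all 32 domain points the two functions coincide.
verdict: equivalent


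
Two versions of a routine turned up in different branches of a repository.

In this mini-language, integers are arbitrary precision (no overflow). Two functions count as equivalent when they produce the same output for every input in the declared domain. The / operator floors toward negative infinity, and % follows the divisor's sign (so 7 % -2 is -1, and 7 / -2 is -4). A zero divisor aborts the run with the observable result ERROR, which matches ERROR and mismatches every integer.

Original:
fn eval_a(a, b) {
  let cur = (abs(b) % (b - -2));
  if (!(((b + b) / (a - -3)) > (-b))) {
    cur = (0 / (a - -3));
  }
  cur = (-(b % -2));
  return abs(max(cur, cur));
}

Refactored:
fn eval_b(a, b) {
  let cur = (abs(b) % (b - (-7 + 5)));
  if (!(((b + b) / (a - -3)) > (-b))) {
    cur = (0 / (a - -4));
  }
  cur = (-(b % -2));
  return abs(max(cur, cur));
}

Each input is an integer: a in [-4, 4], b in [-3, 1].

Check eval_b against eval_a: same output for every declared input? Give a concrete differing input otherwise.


The rewrite breaks on a=-4, b=0, where the results are 0 and ERROR.
eval_a: cur=0, then (!(((b + b) / (a - -3)) > (-b))) is true, then cur=0, then cur=0, then returns 0
eval_b: cur=0, then (!(((b + b) / (a - -3)) > (-b))) is true, then a zero divisor aborts: ERROR
verdict: not equivalent; witness: a=-4, b=0


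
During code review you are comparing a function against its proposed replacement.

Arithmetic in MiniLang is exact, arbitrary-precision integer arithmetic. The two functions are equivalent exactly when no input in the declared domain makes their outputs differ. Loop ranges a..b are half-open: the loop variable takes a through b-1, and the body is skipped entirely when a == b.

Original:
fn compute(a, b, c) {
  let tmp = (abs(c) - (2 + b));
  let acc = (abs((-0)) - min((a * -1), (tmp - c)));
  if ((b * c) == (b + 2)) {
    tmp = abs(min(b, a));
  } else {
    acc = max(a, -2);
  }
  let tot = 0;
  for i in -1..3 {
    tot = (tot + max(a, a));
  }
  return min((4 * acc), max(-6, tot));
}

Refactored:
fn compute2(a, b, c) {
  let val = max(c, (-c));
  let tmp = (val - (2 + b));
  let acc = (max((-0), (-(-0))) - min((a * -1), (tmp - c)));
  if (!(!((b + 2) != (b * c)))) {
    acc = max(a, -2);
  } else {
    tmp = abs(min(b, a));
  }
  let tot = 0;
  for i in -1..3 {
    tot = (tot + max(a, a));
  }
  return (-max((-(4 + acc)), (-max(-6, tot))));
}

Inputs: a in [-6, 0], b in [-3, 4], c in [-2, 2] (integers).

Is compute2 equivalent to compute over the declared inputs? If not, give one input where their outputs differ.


At a=-6, b=-3, c=-2: compute gives -8, compute2 gives -6.
verdict: not equivalent; witness: a=-6, b=-3, c=-2


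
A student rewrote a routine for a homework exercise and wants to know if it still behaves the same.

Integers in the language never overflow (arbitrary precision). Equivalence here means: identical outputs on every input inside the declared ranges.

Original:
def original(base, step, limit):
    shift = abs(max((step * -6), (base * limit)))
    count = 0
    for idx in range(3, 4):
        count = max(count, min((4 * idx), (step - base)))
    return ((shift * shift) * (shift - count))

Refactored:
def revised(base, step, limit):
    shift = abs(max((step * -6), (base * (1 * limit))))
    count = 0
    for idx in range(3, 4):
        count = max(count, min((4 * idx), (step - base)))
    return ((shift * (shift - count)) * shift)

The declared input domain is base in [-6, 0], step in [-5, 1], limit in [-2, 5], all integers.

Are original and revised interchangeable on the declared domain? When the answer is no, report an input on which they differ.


Reading the diff, among the changes: arithmetic usage differs; also constant usage differs.
Spot check at base=-6, step=-4, limit=4 — original: shift = 24; count = 0; [idx=3]; count = 2; return 12672. revised: shift = 24; count = 0; [idx=3]; count = 2; return 12672. Both give 12672.
Sweeping the whole domain (392 inputs) finds no disagreement.
verdict: equivalent


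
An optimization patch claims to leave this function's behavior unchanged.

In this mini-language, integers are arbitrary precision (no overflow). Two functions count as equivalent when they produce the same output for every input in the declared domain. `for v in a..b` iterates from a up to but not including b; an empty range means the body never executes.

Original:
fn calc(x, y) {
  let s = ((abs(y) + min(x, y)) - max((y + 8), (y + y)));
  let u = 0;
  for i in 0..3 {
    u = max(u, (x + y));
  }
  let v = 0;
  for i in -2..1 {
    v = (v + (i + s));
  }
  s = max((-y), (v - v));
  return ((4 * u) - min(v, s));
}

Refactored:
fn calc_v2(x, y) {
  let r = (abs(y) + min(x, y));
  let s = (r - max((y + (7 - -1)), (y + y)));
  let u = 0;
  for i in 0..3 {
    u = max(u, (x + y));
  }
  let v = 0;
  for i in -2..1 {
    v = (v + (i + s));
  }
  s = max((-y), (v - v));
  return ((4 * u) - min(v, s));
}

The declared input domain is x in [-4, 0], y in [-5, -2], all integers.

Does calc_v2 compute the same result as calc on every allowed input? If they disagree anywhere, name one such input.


Side by side, the visible changes include: local variable names differ, and arithmetic usage differs, and statement counts differ, and constant usage differs.
One worked example (x=-1, y=-3) — calc: s=-5, then u=0, then (i=0), then u=0, then (i=1), then u=0, then (i=2), then u=0, then v=0, then (i=-2), then v=-7, then (i=-1), then v=-13, then (i=0), then v=-18, then s=3, then returns 18; calc_v2: r=0, then s=-5, then u=0, then (i=0), then u=0, then (i=1), then u=0, then (i=2), then u=0, then v=0, then (i=-2), then v=-7, then (i=-1), then v=-13, then (i=0), then v=-18, then s=3, then returns 18; agreement on 18.
Every one of the 20 inputs gives matching results.
verdict: equivalent
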